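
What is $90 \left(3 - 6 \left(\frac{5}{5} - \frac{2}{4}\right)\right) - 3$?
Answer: $-3$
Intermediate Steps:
$90 \left(3 - 6 \left(\frac{5}{5} - \frac{2}{4}\right)\right) - 3 = 90 \left(3 - 6 \left(5 \cdot \frac{1}{5} - \frac{1}{2}\right)\right) - 3 = 90 \left(3 - 6 \left(1 - \frac{1}{2}\right)\right) - 3 = 90 \left(3 - 3\right) - 3 = 90 \cdot 0 - 3 = 0 - 3 = -3$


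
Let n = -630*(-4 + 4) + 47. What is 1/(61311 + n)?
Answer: 1/61358 ≈ 1.6298e-5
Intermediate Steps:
n = 47 (n = -630*0 + 47 = -105*0 + 47 = 0 + 47 = 47)
1/(61311 + n) = 1/(61311 + 47) = 1/61358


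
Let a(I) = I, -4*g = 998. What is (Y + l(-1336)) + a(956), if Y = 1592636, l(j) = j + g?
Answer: 3184013/2 ≈ 1.5920e+6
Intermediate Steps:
g = -499/2 (g = -1/4*998 = -499/2 ≈ -249.50)
l(j) = -499/2 + j (l(j) = j - 499/2 = -499/2 + j)
(Y + l(-1336)) + a(956) = (1592636 + (-499/2 - 1336)) + 956 = (1592636 - 3171/2) + 956 = 3182101/2 + 956 = 3184013/2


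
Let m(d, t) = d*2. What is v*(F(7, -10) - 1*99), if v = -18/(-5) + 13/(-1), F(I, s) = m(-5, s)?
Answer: 5123/5 ≈ 1024.6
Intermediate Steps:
m(d, t) = 2*d
F(I, s) = -10 (F(I, s) = 2*(-5) = -10)
v = -47/5 (v = -18*(-⅕) + 13*(-1) = 18/5 - 13 = -47/5 ≈ -9.4000)
v*(F(7, -10) - 1*99) = -47*(-10 - 1*99)/5 = -47*(-10 - 99)/5 = -47/5*(-109) = 5123/5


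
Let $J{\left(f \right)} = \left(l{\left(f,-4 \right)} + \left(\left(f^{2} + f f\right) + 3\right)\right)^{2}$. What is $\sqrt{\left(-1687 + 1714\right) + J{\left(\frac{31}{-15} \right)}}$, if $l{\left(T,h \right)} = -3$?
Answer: $\frac{\sqrt{5060959}}{225} \approx 9.9985$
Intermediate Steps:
$J{\left(f \right)} = 4 f^{4}$ ($J{\left(f \right)} = \left(-3 + \left(\left(f^{2} + f f\right) + 3\right)\right)^{2} = \left(-3 + \left(\left(f^{2} + f^{2}\right) + 3\right)\right)^{2} = \left(-3 + \left(2 f^{2} + 3\right)\right)^{2} = \left(-3 + \left(3 + 2 f^{2}\right)\right)^{2} = \left(2 f^{2}\right)^{2} = 4 f^{4}$)
$\sqrt{\left(-1687 + 1714\right) + J{\left(\frac{31}{-15} \right)}} = \sqrt{\left(-1687 + 1714\right) + 4 \left(\frac{31}{-15}\right)^{4}} = \sqrt{27 + 4 \left(31 \left(- \frac{1}{15}\right)\right)^{4}} = \sqrt{27 + 4 \left(- \frac{31}{15}\right)^{4}} = \sqrt{27 + 4 \cdot \frac{923521}{50625}} = \sqrt{27 + \frac{3694084}{50625}} = \sqrt{\frac{5060959}{50625}} = \frac{\sqrt{5060959}}{225}$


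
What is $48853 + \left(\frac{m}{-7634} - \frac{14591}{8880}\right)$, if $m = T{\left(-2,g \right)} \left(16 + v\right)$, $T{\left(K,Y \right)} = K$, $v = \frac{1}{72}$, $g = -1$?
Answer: $\frac{4967444787709}{101684880} \approx 48851.0$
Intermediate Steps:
$v = \frac{1}{72} \approx 0.013889$
$m = - \frac{1153}{36}$ ($m = - 2 \left(16 + \frac{1}{72}\right) = \left(-2\right) \frac{1153}{72} = - \frac{1153}{36} \approx -32.028$)
$48853 + \left(\frac{m}{-7634} - \frac{14591}{8880}\right) = 48853 - \left(- \frac{1153}{274824} + \frac{14591}{8880}\right) = 48853 - \frac{166654931}{101684880} = \frac{4967444787709}{101684880}$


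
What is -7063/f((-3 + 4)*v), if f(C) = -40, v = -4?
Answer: 7063/40 ≈ 176.57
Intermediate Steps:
-7063/f((-3 + 4)*v) = -7063/(-40) = -7063*(-1)/40 = -1*(-7063/40) = 7063/40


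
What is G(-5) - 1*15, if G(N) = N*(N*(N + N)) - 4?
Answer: -269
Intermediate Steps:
G(N) = -4 + 2*N³ (G(N) = N*(N*(2*N)) - 4 = N*(2*N²) - 4 = 2*N³ - 4 = -4 + 2*N³)
G(-5) - 1*15 = (-4 + 2*(-5)³) - 1*15 = (-4 + 2*(-125)) - 15 = (-4 - 250) - 15 = -254 - 15 = -269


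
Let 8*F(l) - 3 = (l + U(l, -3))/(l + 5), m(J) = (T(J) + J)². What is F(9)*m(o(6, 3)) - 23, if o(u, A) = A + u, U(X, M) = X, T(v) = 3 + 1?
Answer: 1891/28 ≈ 67.536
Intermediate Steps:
T(v) = 4
m(J) = (4 + J)²
F(l) = 3/8 + l/(4*(5 + l)) (F(l) = 3/8 + ((l + l)/(l + 5))/8 = 3/8 + ((2*l)/(5 + l))/8 = 3/8 + (2*l/(5 + l))/8 = 3/8 + l/(4*(5 + l)))
F(9)*m(o(6, 3)) - 23 = (5*(3 + 9)/(8*(5 + 9)))*(4 + (3 + 6))² - 23 = ((5/8)*12/14)*(4 + 9)² - 23 = ((5/8)*(1/14)*12)*13² - 23 = (15/28)*169 - 23 = 2535/28 - 23 = 1891/28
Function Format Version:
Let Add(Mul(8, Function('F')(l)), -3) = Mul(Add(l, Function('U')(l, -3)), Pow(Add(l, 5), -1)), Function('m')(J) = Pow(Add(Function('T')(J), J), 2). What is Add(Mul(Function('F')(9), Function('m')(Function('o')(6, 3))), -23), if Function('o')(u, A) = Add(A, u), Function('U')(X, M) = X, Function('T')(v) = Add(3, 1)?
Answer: Rational(1891, 28) ≈ 67.536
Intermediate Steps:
Function('T')(v) = 4
Function('m')(J) = Pow(Add(4, J), 2)
Function('F')(l) = Add(Rational(3, 8), Mul(Rational(1, 4), l, Pow(Add(5, l), -1))) (Function('F')(l) = Add(Rational(3, 8), Mul(Rational(1, 8), Mul(Add(l, l), Pow(Add(l, 5), -1)))) = Add(Rational(3, 8), Mul(Rational(1, 8), Mul(Mul(2, l), Pow(Add(5, l), -1)))) = Add(Rational(3, 8), Mul(Rational(1, 8), Mul(2, l, Pow(Add(5, l), -1)))) = Add(Rational(3, 8), Mul(Rational(1, 4), l, Pow(Add(5, l), -1))))
Add(Mul(Function('F')(9), Function('m')(Function('o')(6, 3))), -23) = Add(Mul(Mul(Rational(5, 8), Pow(Add(5, 9), -1), Add(3, 9)), Pow(Add(4, Add(3, 6)), 2)), -23) = Add(Mul(Mul(Rational(5, 8), Pow(14, -1), 12), Pow(Add(4, 9), 2)), -23) = Add(Mul(Mul(Rational(5, 8), Rational(1, 14), 12), Pow(13, 2)), -23) = Add(Mul(Rational(15, 28), 169), -23) = Add(Rational(2535, 28), -23) = Rational(1891, 28)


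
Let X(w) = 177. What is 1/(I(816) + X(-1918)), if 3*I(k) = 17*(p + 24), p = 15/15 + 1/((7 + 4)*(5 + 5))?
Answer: 110/35059 ≈ 0.0031376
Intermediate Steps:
p = 111/110 (p = 15*(1/15) + 1/(11*10) = 1 + 1/110 = 111/110 ≈ 1.0091)
I(k) = 15589/110 (I(k) = (17*(111/110 + 24))/3 = (17*(2751/110))/3 = (⅓)*(46767/110) = 15589/110)
1/(I(816) + X(-1918)) = 1/(15589/110 + 177) = 1/(35059/110) = 110/35059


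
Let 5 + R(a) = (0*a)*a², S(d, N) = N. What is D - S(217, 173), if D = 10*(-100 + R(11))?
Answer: -1223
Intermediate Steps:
R(a) = -5 (R(a) = -5 + (0*a)*a² = -5 + 0*a² = -5 + 0 = -5)
D = -1050 (D = 10*(-100 - 5) = 10*(-105) = -1050)
D - S(217, 173) = -1050 - 1*173 = -1050 - 173 = -1223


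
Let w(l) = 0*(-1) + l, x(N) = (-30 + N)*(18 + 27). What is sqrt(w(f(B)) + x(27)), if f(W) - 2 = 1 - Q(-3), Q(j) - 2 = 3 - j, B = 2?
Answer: 2*I*sqrt(35) ≈ 11.832*I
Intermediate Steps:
Q(j) = 5 - j (Q(j) = 2 + (3 - j) = 5 - j)
x(N) = -1350 + 45*N (x(N) = (-30 + N)*45 = -1350 + 45*N)
f(W) = -5 (f(W) = 2 + (1 - (5 - 1*(-3))) = 2 + (1 - (5 + 3)) = 2 + (1 - 1*8) = 2 + (1 - 8) = 2 - 7 = -5)
w(l) = l (w(l) = 0 + l = l)
sqrt(w(f(B)) + x(27)) = sqrt(-5 + (-1350 + 45*27)) = sqrt(-5 + (-1350 + 1215)) = sqrt(-5 - 135) = sqrt(-140) = 2*I*sqrt(35)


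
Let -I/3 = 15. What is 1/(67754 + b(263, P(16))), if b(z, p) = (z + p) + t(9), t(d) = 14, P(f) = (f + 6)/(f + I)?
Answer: 29/1972877 ≈ 1.4699e-5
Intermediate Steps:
I = -45 (I = -3*15 = -45)
P(f) = (6 + f)/(-45 + f) (P(f) = (f + 6)/(f - 45) = (6 + f)/(-45 + f))
b(z, p) = 14 + p + z (b(z, p) = (z + p) + 14 = (p + z) + 14 = 14 + p + z)
1/(67754 + b(263, P(16))) = 1/(67754 + (14 + (6 + 16)/(-45 + 16) + 263)) = 1/(67754 + (14 + 22/(-29) + 263)) = 1/(67754 + (14 - 1/29*22 + 263)) = 1/(67754 + (14 - 22/29 + 263)) = 1/(67754 + 8011/29) = 1/(1972877/29) = 29/1972877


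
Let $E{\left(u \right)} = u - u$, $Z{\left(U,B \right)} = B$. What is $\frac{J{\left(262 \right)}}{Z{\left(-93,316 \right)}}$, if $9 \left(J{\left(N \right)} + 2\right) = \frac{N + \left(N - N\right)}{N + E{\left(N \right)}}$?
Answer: $- \frac{17}{2844} \approx -0.0059775$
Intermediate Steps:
$E{\left(u \right)} = 0$
$J{\left(N \right)} = - \frac{17}{9}$ ($J{\left(N \right)} = -2 + \frac{\left(N + \left(N - N\right)\right) \frac{1}{N + 0}}{9} = -2 + \frac{\left(N + 0\right) \frac{1}{N}}{9} = -2 + \frac{N \frac{1}{N}}{9} = -2 + \frac{1}{9} \cdot 1 = -2 + \frac{1}{9} = - \frac{17}{9}$)
$\frac{J{\left(262 \right)}}{Z{\left(-93,316 \right)}} = - \frac{17}{9 \cdot 316} = \left(- \frac{17}{9}\right) \frac{1}{316} = - \frac{17}{2844}$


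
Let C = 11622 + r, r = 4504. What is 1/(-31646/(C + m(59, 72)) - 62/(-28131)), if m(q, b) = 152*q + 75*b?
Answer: -428913357/444171499 ≈ -0.96565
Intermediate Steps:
C = 16126 (C = 11622 + 4504 = 16126)
m(q, b) = 75*b + 152*q
1/(-31646/(C + m(59, 72)) - 62/(-28131)) = 1/(-31646/(16126 + (75*72 + 152*59)) - 62/(-28131)) = 1/(-31646/(16126 + (5400 + 8968)) - 62*(-1/28131)) = 1/(-31646/(16126 + 14368) + 62/28131) = 1/(-31646/30494 + 62/28131) = 1/(-31646*1/30494 + 62/28131) = 1/(-15823/15247 + 62/28131) = 1/(-444171499/428913357) = -428913357/444171499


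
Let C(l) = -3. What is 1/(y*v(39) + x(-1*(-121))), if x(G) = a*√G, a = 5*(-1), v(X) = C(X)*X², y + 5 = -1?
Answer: 1/27323 ≈ 3.6599e-5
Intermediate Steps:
y = -6 (y = -5 - 1 = -6)
v(X) = -3*X²
a = -5
x(G) = -5*√G
1/(y*v(39) + x(-1*(-121))) = 1/(-(-18)*39² - 5*√121) = 1/(-(-18)*1521 - 5*√121) = 1/(-6*(-4563) - 5*11) = 1/(27378 - 55) = 1/27323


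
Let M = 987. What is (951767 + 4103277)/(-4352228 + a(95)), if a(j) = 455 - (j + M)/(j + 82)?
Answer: -894742788/770264903 ≈ -1.1616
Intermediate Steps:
a(j) = 455 - (987 + j)/(82 + j) (a(j) = 455 - (j + 987)/(j + 82) = 455 - (987 + j)/(82 + j))
(951767 + 4103277)/(-4352228 + a(95)) = (951767 + 4103277)/(-4352228 + (36323 + 454*95)/(82 + 95)) = 5055044/(-4352228 + (36323 + 43130)/177) = 5055044/(-4352228 + (1/177)*79453) = 5055044/(-4352228 + 79453/177) = 5055044/(-770264903/177) = 5055044*(-177/770264903) = -894742788/770264903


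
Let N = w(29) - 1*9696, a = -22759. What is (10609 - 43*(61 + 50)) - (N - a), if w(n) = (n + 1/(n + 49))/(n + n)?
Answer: -32697211/4524 ≈ -7227.5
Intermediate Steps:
w(n) = (n + 1/(49 + n))/(2*n) (w(n) = (n + 1/(49 + n))/((2*n)) = (n + 1/(49 + n))*(1/(2*n)) = (n + 1/(49 + n))/(2*n))
N = -43862441/4524 (N = (1/2)*(1 + 29**2 + 49*29)/(29*(49 + 29)) - 1*9696 = (1/2)*(1/29)*(1 + 841 + 1421)/78 - 9696 = (1/2)*(1/29)*(1/78)*2263 - 9696 = 2263/4524 - 9696 = -43862441/4524 ≈ -9695.5)
(10609 - 43*(61 + 50)) - (N - a) = (10609 - 43*(61 + 50)) - (-43862441/4524 - 1*(-22759)) = (10609 - 43*111) - (-43862441/4524 + 22759) = (10609 - 1*4773) - 1*59099275/4524 = (10609 - 4773) - 59099275/4524 = 5836 - 59099275/4524 = -32697211/4524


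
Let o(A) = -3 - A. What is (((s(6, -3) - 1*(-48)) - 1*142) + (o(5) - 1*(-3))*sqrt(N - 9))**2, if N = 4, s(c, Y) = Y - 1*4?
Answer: 10076 + 1010*I*sqrt(5) ≈ 10076.0 + 2258.4*I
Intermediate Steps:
s(c, Y) = -4 + Y (s(c, Y) = Y - 4 = -4 + Y)
(((s(6, -3) - 1*(-48)) - 1*142) + (o(5) - 1*(-3))*sqrt(N - 9))**2 = ((((-4 - 3) - 1*(-48)) - 1*142) + ((-3 - 1*5) - 1*(-3))*sqrt(4 - 9))**2 = (((-7 + 48) - 142) + ((-3 - 5) + 3)*sqrt(-5))**2 = ((41 - 142) + (-8 + 3)*(I*sqrt(5)))**2 = (-101 - 5*I*sqrt(5))**2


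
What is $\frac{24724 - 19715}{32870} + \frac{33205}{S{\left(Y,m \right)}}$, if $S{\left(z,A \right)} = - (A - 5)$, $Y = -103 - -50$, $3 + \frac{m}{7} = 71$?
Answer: $- \frac{1089089111}{15481770} \approx -70.347$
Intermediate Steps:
$m = 476$ ($m = -21 + 7 \cdot 71 = -21 + 497 = 476$)
$Y = -53$ ($Y = -103 + 50 = -53$)
$S{\left(z,A \right)} = 5 - A$ ($S{\left(z,A \right)} = - (-5 + A) = 5 - A$)
$\frac{24724 - 19715}{32870} + \frac{33205}{S{\left(Y,m \right)}} = \frac{24724 - 19715}{32870} + \frac{33205}{5 - 476} = \left(24724 - 19715\right) \frac{1}{32870} + \frac{33205}{5 - 476} = 5009 \cdot \frac{1}{32870} + \frac{33205}{-471} = \frac{5009}{32870} + 33205 \left(- \frac{1}{471}\right) = \frac{5009}{32870} - \frac{33205}{471} = - \frac{1089089111}{15481770}$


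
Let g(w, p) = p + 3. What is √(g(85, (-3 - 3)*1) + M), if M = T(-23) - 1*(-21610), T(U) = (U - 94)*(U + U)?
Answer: √26989 ≈ 164.28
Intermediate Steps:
T(U) = 2*U*(-94 + U) (T(U) = (-94 + U)*(2*U) = 2*U*(-94 + U))
M = 26992 (M = 2*(-23)*(-94 - 23) - 1*(-21610) = 2*(-23)*(-117) + 21610 = 5382 + 21610 = 26992)
g(w, p) = 3 + p
√(g(85, (-3 - 3)*1) + M) = √((3 + (-3 - 3)*1) + 26992) = √((3 - 6*1) + 26992) = √((3 - 6) + 26992) = √(-3 + 26992) = √26989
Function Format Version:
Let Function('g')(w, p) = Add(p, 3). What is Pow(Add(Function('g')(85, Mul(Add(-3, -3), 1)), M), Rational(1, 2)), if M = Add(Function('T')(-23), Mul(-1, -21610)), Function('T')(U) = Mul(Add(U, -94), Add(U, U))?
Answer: Pow(26989, Rational(1, 2)) ≈ 164.28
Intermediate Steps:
Function('T')(U) = Mul(2, U, Add(-94, U)) (Function('T')(U) = Mul(Add(-94, U), Mul(2, U)) = Mul(2, U, Add(-94, U)))
M = 26992 (M = Add(Mul(2, -23, Add(-94, -23)), Mul(-1, -21610)) = Add(Mul(2, -23, -117), 21610) = Add(5382, 21610) = 26992)
Function('g')(w, p) = Add(3, p)
Pow(Add(Function('g')(85, Mul(Add(-3, -3), 1)), M), Rational(1, 2)) = Pow(Add(Add(3, Mul(Add(-3, -3), 1)), 26992), Rational(1, 2)) = Pow(Add(Add(3, Mul(-6, 1)), 26992), Rational(1, 2)) = Pow(Add(Add(3, -6), 26992), Rational(1, 2)) = Pow(Add(-3, 26992), Rational(1, 2)) = Pow(26989, Rational(1, 2))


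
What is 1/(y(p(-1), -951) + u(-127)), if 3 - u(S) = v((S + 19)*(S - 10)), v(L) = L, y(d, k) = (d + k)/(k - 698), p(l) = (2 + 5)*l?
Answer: -1649/24392699 ≈ -6.7602e-5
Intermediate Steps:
p(l) = 7*l
y(d, k) = (d + k)/(-698 + k)
u(S) = 3 - (-10 + S)*(19 + S) (u(S) = 3 - (S + 19)*(S - 10) = 3 - (19 + S)*(-10 + S) = 3 - (-10 + S)*(19 + S))
1/(y(p(-1), -951) + u(-127)) = 1/((7*(-1) - 951)/(-698 - 951) + (193 - 1*(-127)² - 9*(-127))) = 1/((-7 - 951)/(-1649) + (193 - 1*16129 + 1143)) = 1/(-1/1649*(-958) + (193 - 16129 + 1143)) = 1/(958/1649 - 14793) = 1/(-24392699/1649) = -1649/24392699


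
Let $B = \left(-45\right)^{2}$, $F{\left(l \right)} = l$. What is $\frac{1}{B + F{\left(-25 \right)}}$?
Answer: $\frac{1}{2000} \approx 0.0005$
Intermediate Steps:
$B = 2025$
$\frac{1}{B + F{\left(-25 \right)}} = \frac{1}{2025 - 25} = \frac{1}{2000}$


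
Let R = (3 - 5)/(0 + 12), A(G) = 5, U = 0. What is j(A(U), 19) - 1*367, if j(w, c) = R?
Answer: -2203/6 ≈ -367.17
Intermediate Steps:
R = -1/6 (R = -2/12 = -2*1/12 = -1/6 ≈ -0.16667)
j(w, c) = -1/6
j(A(U), 19) - 1*367 = -1/6 - 1*367 = -1/6 - 367 = -2203/6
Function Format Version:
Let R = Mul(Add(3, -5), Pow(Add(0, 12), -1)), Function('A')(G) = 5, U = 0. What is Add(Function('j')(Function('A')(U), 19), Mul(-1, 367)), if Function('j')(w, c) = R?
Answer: Rational(-2203, 6) ≈ -367.17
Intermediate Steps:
R = Rational(-1, 6) (R = Mul(-2, Pow(12, -1)) = Mul(-2, Rational(1, 12)) = Rational(-1, 6) ≈ -0.16667)
Function('j')(w, c) = Rational(-1, 6)
Add(Function('j')(Function('A')(U), 19), Mul(-1, 367)) = Add(Rational(-1, 6), Mul(-1, 367)) = Add(Rational(-1, 6), -367) = Rational(-2203, 6)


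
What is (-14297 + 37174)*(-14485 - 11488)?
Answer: -594184321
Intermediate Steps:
(-14297 + 37174)*(-14485 - 11488) = 22877*(-25973) = -594184321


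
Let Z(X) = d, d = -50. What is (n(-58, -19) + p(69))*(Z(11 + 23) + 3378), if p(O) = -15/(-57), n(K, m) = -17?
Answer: -1058304/19 ≈ -55700.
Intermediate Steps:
p(O) = 5/19 (p(O) = -15*(-1/57) = 5/19)
Z(X) = -50
(n(-58, -19) + p(69))*(Z(11 + 23) + 3378) = (-17 + 5/19)*(-50 + 3378) = -318/19*3328 = -1058304/19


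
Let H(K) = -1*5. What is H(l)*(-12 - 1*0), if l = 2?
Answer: 60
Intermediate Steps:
H(K) = -5
H(l)*(-12 - 1*0) = -5*(-12 - 1*0) = -5*(-12 + 0) = -5*(-12) = 60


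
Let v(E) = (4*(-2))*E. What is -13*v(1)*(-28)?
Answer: -2912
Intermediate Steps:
v(E) = -8*E
-13*v(1)*(-28) = -(-104)*(-28) = -13*(-8)*(-28) = 104*(-28) = -2912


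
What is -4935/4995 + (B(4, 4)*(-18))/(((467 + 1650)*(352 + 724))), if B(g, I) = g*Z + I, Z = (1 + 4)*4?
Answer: -187482491/189634509 ≈ -0.98865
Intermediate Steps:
Z = 20 (Z = 5*4 = 20)
B(g, I) = I + 20*g (B(g, I) = g*20 + I = 20*g + I = I + 20*g)
-4935/4995 + (B(4, 4)*(-18))/(((467 + 1650)*(352 + 724))) = -4935/4995 + ((4 + 20*4)*(-18))/(((467 + 1650)*(352 + 724))) = -4935*1/4995 + ((4 + 80)*(-18))/((2117*1076)) = -329/333 + (84*(-18))/2277892 = -329/333 - 1512*1/2277892 = -329/333 - 378/569473 = -187482491/189634509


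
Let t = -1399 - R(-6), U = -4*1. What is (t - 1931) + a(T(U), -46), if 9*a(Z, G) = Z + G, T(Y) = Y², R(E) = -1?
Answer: -9997/3 ≈ -3332.3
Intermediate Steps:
U = -4
a(Z, G) = G/9 + Z/9 (a(Z, G) = (Z + G)/9 = (G + Z)/9 = G/9 + Z/9)
t = -1398 (t = -1399 - 1*(-1) = -1399 + 1 = -1398)
(t - 1931) + a(T(U), -46) = (-1398 - 1931) + ((⅑)*(-46) + (⅑)*(-4)²) = -3329 + (-46/9 + (⅑)*16) = -3329 + (-46/9 + 16/9) = -3329 - 10/3 = -9997/3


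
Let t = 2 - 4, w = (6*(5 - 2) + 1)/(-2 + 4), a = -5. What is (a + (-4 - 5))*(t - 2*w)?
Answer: 294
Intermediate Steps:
w = 19/2 (w = (6*3 + 1)/2 = (18 + 1)*(½) = 19*(½) = 19/2 ≈ 9.5000)
t = -2
(a + (-4 - 5))*(t - 2*w) = (-5 + (-4 - 5))*(-2 - 2*19/2) = (-5 - 9)*(-2 - 19) = -14*(-21) = 294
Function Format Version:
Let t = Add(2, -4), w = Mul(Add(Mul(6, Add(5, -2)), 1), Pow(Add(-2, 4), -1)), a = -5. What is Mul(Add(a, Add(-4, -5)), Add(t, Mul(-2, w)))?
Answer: 294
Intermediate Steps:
w = Rational(19, 2) (w = Mul(Add(Mul(6, 3), 1), Pow(2, -1)) = Mul(Add(18, 1), Rational(1, 2)) = Mul(19, Rational(1, 2)) = Rational(19, 2) ≈ 9.5000)
t = -2
Mul(Add(a, Add(-4, -5)), Add(t, Mul(-2, w))) = Mul(Add(-5, Add(-4, -5)), Add(-2, Mul(-2, Rational(19, 2)))) = Mul(Add(-5, -9), Add(-2, -19)) = Mul(-14, -21) = 294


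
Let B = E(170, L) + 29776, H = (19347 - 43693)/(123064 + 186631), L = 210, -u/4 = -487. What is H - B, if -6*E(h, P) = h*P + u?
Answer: -21834809318/929085 ≈ -23501.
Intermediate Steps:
u = 1948 (u = -4*(-487) = 1948)
E(h, P) = -974/3 - P*h/6 (E(h, P) = -(h*P + 1948)/6 = -(P*h + 1948)/6 = -(1948 + P*h)/6 = -974/3 - P*h/6)
H = -24346/309695 ≈ -0.078613
B = 70504/3 (B = (-974/3 - ⅙*210*170) + 29776 = (-974/3 - 5950) + 29776 = -18824/3 + 29776 = 70504/3 ≈ 23501.)
H - B = -24346/309695 - 1*70504/3 = -24346/309695 - 70504/3 = -21834809318/929085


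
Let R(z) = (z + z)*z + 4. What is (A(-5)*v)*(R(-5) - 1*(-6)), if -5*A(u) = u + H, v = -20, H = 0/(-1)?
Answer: -1200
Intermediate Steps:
R(z) = 4 + 2*z**2 (R(z) = (2*z)*z + 4 = 2*z**2 + 4 = 4 + 2*z**2)
H = 0 (H = 0*(-1) = 0)
A(u) = -u/5 (A(u) = -(u + 0)/5 = -u/5)
(A(-5)*v)*(R(-5) - 1*(-6)) = (-1/5*(-5)*(-20))*((4 + 2*(-5)**2) - 1*(-6)) = (1*(-20))*((4 + 2*25) + 6) = -20*((4 + 50) + 6) = -20*(54 + 6) = -20*60 = -1200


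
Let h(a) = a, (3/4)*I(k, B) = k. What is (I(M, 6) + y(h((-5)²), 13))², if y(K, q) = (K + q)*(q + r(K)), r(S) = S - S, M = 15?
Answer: 264196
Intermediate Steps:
I(k, B) = 4*k/3
r(S) = 0
y(K, q) = q*(K + q) (y(K, q) = (K + q)*(q + 0) = (K + q)*q = q*(K + q))
(I(M, 6) + y(h((-5)²), 13))² = ((4/3)*15 + 13*((-5)² + 13))² = (20 + 13*(25 + 13))² = (20 + 13*38)² = (20 + 494)² = 514² = 264196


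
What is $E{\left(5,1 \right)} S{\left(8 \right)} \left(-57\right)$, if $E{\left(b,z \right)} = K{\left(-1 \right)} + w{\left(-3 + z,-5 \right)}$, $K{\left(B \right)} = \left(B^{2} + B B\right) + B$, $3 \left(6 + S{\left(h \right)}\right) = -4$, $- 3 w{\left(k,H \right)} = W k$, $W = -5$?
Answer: $- \frac{2926}{3} \approx -975.33$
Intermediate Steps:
$w{\left(k,H \right)} = \frac{5 k}{3}$ ($w{\left(k,H \right)} = - \frac{\left(-5\right) k}{3} = \frac{5 k}{3}$)
$S{\left(h \right)} = - \frac{22}{3}$ ($S{\left(h \right)} = -6 + \frac{1}{3} \left(-4\right) = -6 - \frac{4}{3} = - \frac{22}{3}$)
$K{\left(B \right)} = B + 2 B^{2}$ ($K{\left(B \right)} = \left(B^{2} + B^{2}\right) + B = 2 B^{2} + B = B + 2 B^{2}$)
$E{\left(b,z \right)} = -4 + \frac{5 z}{3}$ ($E{\left(b,z \right)} = - (1 + 2 \left(-1\right)) + \frac{5 \left(-3 + z\right)}{3} = - (1 - 2) + \left(-5 + \frac{5 z}{3}\right) = \left(-1\right) \left(-1\right) + \left(-5 + \frac{5 z}{3}\right) = 1 + \left(-5 + \frac{5 z}{3}\right) = -4 + \frac{5 z}{3}$)
$E{\left(5,1 \right)} S{\left(8 \right)} \left(-57\right) = \left(-4 + \frac{5}{3} \cdot 1\right) \left(- \frac{22}{3}\right) \left(-57\right) = \left(-4 + \frac{5}{3}\right) \left(- \frac{22}{3}\right) \left(-57\right) = \left(- \frac{7}{3}\right) \left(- \frac{22}{3}\right) \left(-57\right) = \frac{154}{9} \left(-57\right) = - \frac{2926}{3}$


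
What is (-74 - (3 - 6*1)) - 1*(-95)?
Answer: 24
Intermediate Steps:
(-74 - (3 - 6*1)) - 1*(-95) = (-74 - (3 - 6)) + 95 = (-74 - 1*(-3)) + 95 = (-74 + 3) + 95 = -71 + 95 = 24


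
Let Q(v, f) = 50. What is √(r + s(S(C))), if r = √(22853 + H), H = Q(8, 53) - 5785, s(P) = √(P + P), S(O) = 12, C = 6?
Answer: √(2*√6 + 3*√1902) ≈ 11.651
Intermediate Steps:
s(P) = √2*√P (s(P) = √(2*P) = √2*√P)
H = -5735 (H = 50 - 5785 = -5735)
r = 3*√1902 (r = √(22853 - 5735) = √17118 = 3*√1902 ≈ 130.84)
√(r + s(S(C))) = √(3*√1902 + √2*√12) = √(3*√1902 + √2*(2*√3)) = √(3*√1902 + 2*√6) = √(2*√6 + 3*√1902)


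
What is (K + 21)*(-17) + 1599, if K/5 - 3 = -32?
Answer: 3707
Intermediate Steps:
K = -145 (K = 15 + 5*(-32) = 15 - 160 = -145)
(K + 21)*(-17) + 1599 = (-145 + 21)*(-17) + 1599 = -124*(-17) + 1599 = 2108 + 1599 = 3707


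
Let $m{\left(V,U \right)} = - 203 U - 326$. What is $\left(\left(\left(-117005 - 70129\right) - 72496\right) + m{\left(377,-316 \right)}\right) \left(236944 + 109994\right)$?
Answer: $-67933235904$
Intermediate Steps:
$m{\left(V,U \right)} = -326 - 203 U$
$\left(\left(\left(-117005 - 70129\right) - 72496\right) + m{\left(377,-316 \right)}\right) \left(236944 + 109994\right) = \left(\left(\left(-117005 - 70129\right) - 72496\right) - -63822\right) \left(236944 + 109994\right) = \left(\left(\left(-117005 - 70129\right) - 72496\right) + \left(-326 + 64148\right)\right) 346938 = \left(\left(\left(-117005 - 70129\right) - 72496\right) + 63822\right) 346938 = \left(\left(-187134 - 72496\right) + 63822\right) 346938 = \left(-259630 + 63822\right) 346938 = \left(-195808\right) 346938 = -67933235904$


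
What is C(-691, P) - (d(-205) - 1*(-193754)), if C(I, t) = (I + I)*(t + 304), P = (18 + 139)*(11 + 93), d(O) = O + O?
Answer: -23178768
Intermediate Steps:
d(O) = 2*O
P = 16328 (P = 157*104 = 16328)
C(I, t) = 2*I*(304 + t) (C(I, t) = (2*I)*(304 + t) = 2*I*(304 + t))
C(-691, P) - (d(-205) - 1*(-193754)) = 2*(-691)*(304 + 16328) - (2*(-205) - 1*(-193754)) = 2*(-691)*16632 - (-410 + 193754) = -22985424 - 1*193344 = -22985424 - 193344 = -23178768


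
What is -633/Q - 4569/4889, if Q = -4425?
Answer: -5707696/7211275 ≈ -0.79150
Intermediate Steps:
-633/Q - 4569/4889 = -633/(-4425) - 4569/4889 = -633*(-1/4425) - 4569*1/4889 = 211/1475 - 4569/4889 = -5707696/7211275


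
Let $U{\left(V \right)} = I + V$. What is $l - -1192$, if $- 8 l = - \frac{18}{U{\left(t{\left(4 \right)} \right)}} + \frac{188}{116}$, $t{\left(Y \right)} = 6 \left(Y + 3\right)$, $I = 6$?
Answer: $\frac{2212063}{1856} \approx 1191.8$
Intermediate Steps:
$t{\left(Y \right)} = 18 + 6 Y$ ($t{\left(Y \right)} = 6 \left(3 + Y\right) = 18 + 6 Y$)
$U{\left(V \right)} = 6 + V$
$l = - \frac{289}{1856}$ ($l = - \frac{- \frac{18}{6 + \left(18 + 6 \cdot 4\right)} + \frac{188}{116}}{8} = - \frac{- \frac{18}{6 + \left(18 + 24\right)} + 188 \cdot \frac{1}{116}}{8} = - \frac{- \frac{18}{6 + 42} + \frac{47}{29}}{8} = - \frac{- \frac{18}{48} + \frac{47}{29}}{8} = - \frac{\left(-18\right) \frac{1}{48} + \frac{47}{29}}{8} = - \frac{- \frac{3}{8} + \frac{47}{29}}{8} = \left(- \frac{1}{8}\right) \frac{289}{232} = - \frac{289}{1856} \approx -0.15571$)
$l - -1192 = - \frac{289}{1856} - -1192 = - \frac{289}{1856} + 1192 = \frac{2212063}{1856}$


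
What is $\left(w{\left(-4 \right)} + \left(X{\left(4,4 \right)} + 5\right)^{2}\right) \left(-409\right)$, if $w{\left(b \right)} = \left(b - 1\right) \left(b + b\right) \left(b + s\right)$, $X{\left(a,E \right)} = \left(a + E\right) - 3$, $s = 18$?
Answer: $-269940$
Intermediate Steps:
$X{\left(a,E \right)} = -3 + E + a$ ($X{\left(a,E \right)} = \left(E + a\right) - 3 = -3 + E + a$)
$w{\left(b \right)} = 2 b \left(-1 + b\right) \left(18 + b\right)$ ($w{\left(b \right)} = \left(b - 1\right) \left(b + b\right) \left(b + 18\right) = \left(-1 + b\right) 2 b \left(18 + b\right) = 2 b \left(-1 + b\right) \left(18 + b\right)$)
$\left(w{\left(-4 \right)} + \left(X{\left(4,4 \right)} + 5\right)^{2}\right) \left(-409\right) = \left(2 \left(-4\right) \left(-18 + \left(-4\right)^{2} + 17 \left(-4\right)\right) + \left(\left(-3 + 4 + 4\right) + 5\right)^{2}\right) \left(-409\right) = \left(2 \left(-4\right) \left(-18 + 16 - 68\right) + \left(5 + 5\right)^{2}\right) \left(-409\right) = \left(2 \left(-4\right) \left(-70\right) + 10^{2}\right) \left(-409\right) = \left(560 + 100\right) \left(-409\right) = 660 \left(-409\right) = -269940$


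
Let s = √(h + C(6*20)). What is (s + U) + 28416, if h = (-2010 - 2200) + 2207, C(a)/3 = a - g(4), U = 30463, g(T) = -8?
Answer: 58879 + I*√1619 ≈ 58879.0 + 40.237*I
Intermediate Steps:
C(a) = 24 + 3*a (C(a) = 3*(a - 1*(-8)) = 3*(a + 8) = 3*(8 + a) = 24 + 3*a)
h = -2003 (h = -4210 + 2207 = -2003)
s = I*√1619 (s = √(-2003 + (24 + 3*(6*20))) = √(-2003 + (24 + 3*120)) = √(-2003 + (24 + 360)) = √(-2003 + 384) = √(-1619) = I*√1619 ≈ 40.237*I)
(s + U) + 28416 = (I*√1619 + 30463) + 28416 = (30463 + I*√1619) + 28416 = 58879 + I*√1619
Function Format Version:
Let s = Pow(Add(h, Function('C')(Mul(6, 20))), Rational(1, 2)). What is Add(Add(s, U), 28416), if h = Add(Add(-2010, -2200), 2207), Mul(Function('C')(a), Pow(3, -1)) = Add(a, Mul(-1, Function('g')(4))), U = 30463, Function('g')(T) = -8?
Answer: Add(58879, Mul(I, Pow(1619, Rational(1, 2)))) ≈ Add(58879., Mul(40.237, I))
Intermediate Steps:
Function('C')(a) = Add(24, Mul(3, a)) (Function('C')(a) = Mul(3, Add(a, Mul(-1, -8))) = Mul(3, Add(a, 8)) = Mul(3, Add(8, a)) = Add(24, Mul(3, a)))
h = -2003 (h = Add(-4210, 2207) = -2003)
s = Mul(I, Pow(1619, Rational(1, 2))) (s = Pow(Add(-2003, Add(24, Mul(3, Mul(6, 20)))), Rational(1, 2)) = Pow(Add(-2003, Add(24, Mul(3, 120))), Rational(1, 2)) = Pow(Add(-2003, Add(24, 360)), Rational(1, 2)) = Pow(Add(-2003, 384), Rational(1, 2)) = Pow(-1619, Rational(1, 2)) = Mul(I, Pow(1619, Rational(1, 2))) ≈ Mul(40.237, I))
Add(Add(s, U), 28416) = Add(Add(Mul(I, Pow(1619, Rational(1, 2))), 30463), 28416) = Add(Add(30463, Mul(I, Pow(1619, Rational(1, 2)))), 28416) = Add(58879, Mul(I, Pow(1619, Rational(1, 2))))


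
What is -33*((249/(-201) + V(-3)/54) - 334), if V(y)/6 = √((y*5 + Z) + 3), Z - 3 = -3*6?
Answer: 741213/67 - 11*I*√3 ≈ 11063.0 - 19.053*I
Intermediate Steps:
Z = -15 (Z = 3 - 3*6 = 3 - 18 = -15)
V(y) = 6*√(-12 + 5*y) (V(y) = 6*√((y*5 - 15) + 3) = 6*√((5*y - 15) + 3) = 6*√((-15 + 5*y) + 3) = 6*√(-12 + 5*y))
-33*((249/(-201) + V(-3)/54) - 334) = -33*((249/(-201) + (6*√(-12 + 5*(-3)))/54) - 334) = -33*((249*(-1/201) + (6*√(-12 - 15))*(1/54)) - 334) = -33*((-83/67 + (6*√(-27))*(1/54)) - 334) = -33*((-83/67 + (6*(3*I*√3))*(1/54)) - 334) = -33*((-83/67 + (18*I*√3)*(1/54)) - 334) = -33*((-83/67 + I*√3/3) - 334) = -33*(-22461/67 + I*√3/3) = 741213/67 - 11*I*√3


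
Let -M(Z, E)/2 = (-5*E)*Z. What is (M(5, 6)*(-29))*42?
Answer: -365400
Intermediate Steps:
M(Z, E) = 10*E*Z (M(Z, E) = -2*(-5*E)*Z = -(-10)*E*Z = 10*E*Z)
(M(5, 6)*(-29))*42 = ((10*6*5)*(-29))*42 = (300*(-29))*42 = -8700*42 = -365400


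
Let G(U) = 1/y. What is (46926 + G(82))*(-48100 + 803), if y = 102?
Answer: -226384867541/102 ≈ -2.2195e+9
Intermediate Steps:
G(U) = 1/102
(46926 + G(82))*(-48100 + 803) = (46926 + 1/102)*(-48100 + 803) = (4786453/102)*(-47297) = -226384867541/102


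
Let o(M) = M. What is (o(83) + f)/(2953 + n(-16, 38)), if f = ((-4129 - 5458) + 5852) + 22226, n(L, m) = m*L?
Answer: 18574/2345 ≈ 7.9207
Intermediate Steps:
n(L, m) = L*m
f = 18491 (f = (-9587 + 5852) + 22226 = -3735 + 22226 = 18491)
(o(83) + f)/(2953 + n(-16, 38)) = (83 + 18491)/(2953 - 16*38) = 18574/(2953 - 608) = 18574/2345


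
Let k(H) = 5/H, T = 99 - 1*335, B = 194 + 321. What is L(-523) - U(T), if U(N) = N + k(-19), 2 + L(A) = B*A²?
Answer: 2676485716/19 ≈ 1.4087e+8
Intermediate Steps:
B = 515
L(A) = -2 + 515*A²
T = -236 (T = 99 - 335 = -236)
U(N) = -5/19 + N (U(N) = N + 5/(-19) = N + 5*(-1/19) = N - 5/19 = -5/19 + N)
L(-523) - U(T) = (-2 + 515*(-523)²) - (-5/19 - 236) = (-2 + 515*273529) - 1*(-4489/19) = (-2 + 140867435) + 4489/19 = 140867433 + 4489/19 = 2676485716/19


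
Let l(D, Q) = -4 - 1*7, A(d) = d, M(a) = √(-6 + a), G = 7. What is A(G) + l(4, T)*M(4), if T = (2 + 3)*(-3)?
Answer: 7 - 11*I*√2 ≈ 7.0 - 15.556*I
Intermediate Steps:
T = -15 (T = 5*(-3) = -15)
l(D, Q) = -11 (l(D, Q) = -4 - 7 = -11)
A(G) + l(4, T)*M(4) = 7 - 11*√(-6 + 4) = 7 - 11*I*√2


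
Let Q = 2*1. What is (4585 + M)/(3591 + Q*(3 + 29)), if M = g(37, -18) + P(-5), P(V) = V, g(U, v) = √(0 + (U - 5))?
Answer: 916/731 + 4*√2/3655 ≈ 1.2546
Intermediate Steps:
g(U, v) = √(-5 + U) (g(U, v) = √(0 + (-5 + U)) = √(-5 + U))
Q = 2
M = -5 + 4*√2 (M = √(-5 + 37) - 5 = √32 - 5 = 4*√2 - 5 = -5 + 4*√2 ≈ 0.65685)
(4585 + M)/(3591 + Q*(3 + 29)) = (4585 + (-5 + 4*√2))/(3591 + 2*(3 + 29)) = (4580 + 4*√2)/(3591 + 2*32) = (4580 + 4*√2)/(3591 + 64) = (4580 + 4*√2)/3655 = (4580 + 4*√2)*(1/3655) = 916/731 + 4*√2/3655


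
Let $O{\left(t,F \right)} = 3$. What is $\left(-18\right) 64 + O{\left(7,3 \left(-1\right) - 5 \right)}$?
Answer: $-1149$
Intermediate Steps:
$\left(-18\right) 64 + O{\left(7,3 \left(-1\right) - 5 \right)} = \left(-18\right) 64 + 3 = -1152 + 3 = -1149$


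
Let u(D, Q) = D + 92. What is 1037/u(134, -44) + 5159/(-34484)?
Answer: 17296987/3896692 ≈ 4.4389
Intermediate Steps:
u(D, Q) = 92 + D
1037/u(134, -44) + 5159/(-34484) = 1037/(92 + 134) + 5159/(-34484) = 1037/226 + 5159*(-1/34484) = 1037*(1/226) - 5159/34484 = 1037/226 - 5159/34484 = 17296987/3896692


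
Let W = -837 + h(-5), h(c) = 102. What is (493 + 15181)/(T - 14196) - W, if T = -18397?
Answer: 23940181/32593 ≈ 734.52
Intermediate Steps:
W = -735 (W = -837 + 102 = -735)
(493 + 15181)/(T - 14196) - W = (493 + 15181)/(-18397 - 14196) - 1*(-735) = 15674/(-32593) + 735 = 15674*(-1/32593) + 735 = -15674/32593 + 735 = 23940181/32593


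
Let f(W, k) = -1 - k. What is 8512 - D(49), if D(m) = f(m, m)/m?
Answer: 417138/49 ≈ 8513.0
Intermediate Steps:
D(m) = (-1 - m)/m
8512 - D(49) = 8512 - (-1 - 1*49)/49 = 8512 - (-1 - 49)/49 = 8512 - (-50)/49 = 8512 - 1*(-50/49) = 8512 + 50/49 = 417138/49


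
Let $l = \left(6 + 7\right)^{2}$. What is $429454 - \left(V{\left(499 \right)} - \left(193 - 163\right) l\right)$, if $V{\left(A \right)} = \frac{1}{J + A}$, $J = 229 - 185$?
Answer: $\frac{235946531}{543} \approx 4.3452 \cdot 10^{5}$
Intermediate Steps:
$l = 169$ ($l = 13^{2} = 169$)
$J = 44$ ($J = 229 - 185 = 44$)
$V{\left(A \right)} = \frac{1}{44 + A}$
$429454 - \left(V{\left(499 \right)} - \left(193 - 163\right) l\right) = 429454 - \left(\frac{1}{44 + 499} - \left(193 - 163\right) 169\right) = 429454 - \left(\frac{1}{543} - 30 \cdot 169\right) = 429454 - \left(\frac{1}{543} - 5070\right) = 429454 - - \frac{2753009}{543} = 429454 + \frac{2753009}{543} = \frac{235946531}{543}$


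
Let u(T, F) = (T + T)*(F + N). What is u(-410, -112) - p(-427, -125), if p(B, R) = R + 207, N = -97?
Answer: 171298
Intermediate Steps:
p(B, R) = 207 + R
u(T, F) = 2*T*(-97 + F) (u(T, F) = (T + T)*(F - 97) = (2*T)*(-97 + F) = 2*T*(-97 + F))
u(-410, -112) - p(-427, -125) = 2*(-410)*(-97 - 112) - (207 - 125) = 2*(-410)*(-209) - 1*82 = 171380 - 82 = 171298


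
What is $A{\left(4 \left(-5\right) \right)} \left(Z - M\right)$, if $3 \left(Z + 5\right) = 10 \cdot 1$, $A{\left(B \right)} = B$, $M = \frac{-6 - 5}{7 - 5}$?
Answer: $- \frac{230}{3} \approx -76.667$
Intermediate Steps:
$M = - \frac{11}{2} \approx -5.5$
$Z = - \frac{5}{3}$ ($Z = -5 + \frac{10 \cdot 1}{3} = -5 + \frac{1}{3} \cdot 10 = -5 + \frac{10}{3} = - \frac{5}{3} \approx -1.6667$)
$A{\left(4 \left(-5\right) \right)} \left(Z - M\right) = 4 \left(-5\right) \left(- \frac{5}{3} - - \frac{11}{2}\right) = - 20 \left(- \frac{5}{3} + \frac{11}{2}\right) = \left(-20\right) \frac{23}{6} = - \frac{230}{3}$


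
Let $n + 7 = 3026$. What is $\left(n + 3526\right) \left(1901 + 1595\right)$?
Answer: $22881320$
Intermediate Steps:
$n = 3019$ ($n = -7 + 3026 = 3019$)
$\left(n + 3526\right) \left(1901 + 1595\right) = \left(3019 + 3526\right) \left(1901 + 1595\right) = 6545 \cdot 3496 = 22881320$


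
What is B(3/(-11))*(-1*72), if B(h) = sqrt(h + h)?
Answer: -72*I*sqrt(66)/11 ≈ -53.176*I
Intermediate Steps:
B(h) = sqrt(2)*sqrt(h) (B(h) = sqrt(2*h) = sqrt(2)*sqrt(h))
B(3/(-11))*(-1*72) = (sqrt(2)*sqrt(3/(-11)))*(-1*72) = (sqrt(2)*sqrt(3*(-1/11)))*(-72) = (sqrt(2)*sqrt(-3/11))*(-72) = (sqrt(2)*(I*sqrt(33)/11))*(-72) = (I*sqrt(66)/11)*(-72) = -72*I*sqrt(66)/11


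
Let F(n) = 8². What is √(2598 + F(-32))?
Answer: 11*√22 ≈ 51.595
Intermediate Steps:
F(n) = 64
√(2598 + F(-32)) = √(2598 + 64) = √2662 = 11*√22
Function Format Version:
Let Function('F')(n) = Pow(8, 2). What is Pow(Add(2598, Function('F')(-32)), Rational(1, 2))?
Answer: Mul(11, Pow(22, Rational(1, 2))) ≈ 51.595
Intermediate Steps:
Function('F')(n) = 64
Pow(Add(2598, Function('F')(-32)), Rational(1, 2)) = Pow(Add(2598, 64), Rational(1, 2)) = Pow(2662, Rational(1, 2)) = Mul(11, Pow(22, Rational(1, 2)))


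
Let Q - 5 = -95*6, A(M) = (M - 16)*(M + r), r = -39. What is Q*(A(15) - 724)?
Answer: 395500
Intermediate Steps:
A(M) = (-39 + M)*(-16 + M) (A(M) = (M - 16)*(M - 39) = (-16 + M)*(-39 + M) = (-39 + M)*(-16 + M))
Q = -565 (Q = 5 - 95*6 = 5 - 570 = -565)
Q*(A(15) - 724) = -565*((624 + 15² - 55*15) - 724) = -565*((624 + 225 - 825) - 724) = -565*(24 - 724) = -565*(-700) = 395500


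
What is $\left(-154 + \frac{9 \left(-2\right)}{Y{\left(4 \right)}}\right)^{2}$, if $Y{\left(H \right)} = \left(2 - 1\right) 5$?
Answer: $\frac{620944}{25} \approx 24838.0$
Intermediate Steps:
$Y{\left(H \right)} = 5$ ($Y{\left(H \right)} = 1 \cdot 5 = 5$)
$\left(-154 + \frac{9 \left(-2\right)}{Y{\left(4 \right)}}\right)^{2} = \left(-154 + \frac{9 \left(-2\right)}{5}\right)^{2} = \left(-154 - \frac{18}{5}\right)^{2} = \left(- \frac{788}{5}\right)^{2} = \frac{620944}{25}$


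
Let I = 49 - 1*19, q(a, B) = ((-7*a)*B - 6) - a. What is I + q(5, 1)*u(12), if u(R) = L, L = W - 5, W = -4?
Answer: 444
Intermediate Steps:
L = -9 (L = -4 - 5 = -9)
u(R) = -9
q(a, B) = -6 - a - 7*B*a (q(a, B) = (-7*B*a - 6) - a = (-6 - 7*B*a) - a = -6 - a - 7*B*a)
I = 30 (I = 49 - 19 = 30)
I + q(5, 1)*u(12) = 30 + (-6 - 1*5 - 7*1*5)*(-9) = 30 + (-6 - 5 - 35)*(-9) = 30 - 46*(-9) = 30 + 414 = 444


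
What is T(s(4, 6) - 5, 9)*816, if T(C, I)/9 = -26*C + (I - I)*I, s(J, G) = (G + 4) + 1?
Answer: -1145664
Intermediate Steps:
s(J, G) = 5 + G (s(J, G) = (4 + G) + 1 = 5 + G)
T(C, I) = -234*C (T(C, I) = 9*(-26*C + (I - I)*I) = 9*(-26*C + 0*I) = 9*(-26*C + 0) = 9*(-26*C) = -234*C)
T(s(4, 6) - 5, 9)*816 = -234*((5 + 6) - 5)*816 = -234*(11 - 5)*816 = -234*6*816 = -1404*816 = -1145664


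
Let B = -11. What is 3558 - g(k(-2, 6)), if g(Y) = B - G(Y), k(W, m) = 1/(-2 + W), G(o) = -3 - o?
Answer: 14265/4 ≈ 3566.3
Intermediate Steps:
g(Y) = -8 + Y (g(Y) = -11 - (-3 - Y) = -11 + (3 + Y) = -8 + Y)
3558 - g(k(-2, 6)) = 3558 - (-8 + 1/(-2 - 2)) = 3558 - (-8 + 1/(-4)) = 3558 - (-8 - 1/4) = 3558 - 1*(-33/4) = 3558 + 33/4 = 14265/4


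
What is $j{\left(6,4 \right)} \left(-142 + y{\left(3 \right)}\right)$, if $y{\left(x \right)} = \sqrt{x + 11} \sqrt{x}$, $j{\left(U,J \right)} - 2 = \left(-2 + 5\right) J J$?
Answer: $-7100 + 50 \sqrt{42} \approx -6776.0$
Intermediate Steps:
$j{\left(U,J \right)} = 2 + 3 J^{2}$ ($j{\left(U,J \right)} = 2 + \left(-2 + 5\right) J J = 2 + 3 J^{2}$)
$y{\left(x \right)} = \sqrt{x} \sqrt{11 + x}$ ($y{\left(x \right)} = \sqrt{11 + x} \sqrt{x} = \sqrt{x} \sqrt{11 + x}$)
$j{\left(6,4 \right)} \left(-142 + y{\left(3 \right)}\right) = \left(2 + 3 \cdot 4^{2}\right) \left(-142 + \sqrt{3} \sqrt{11 + 3}\right) = \left(2 + 3 \cdot 16\right) \left(-142 + \sqrt{3} \sqrt{14}\right) = \left(2 + 48\right) \left(-142 + \sqrt{42}\right) = 50 \left(-142 + \sqrt{42}\right) = -7100 + 50 \sqrt{42}$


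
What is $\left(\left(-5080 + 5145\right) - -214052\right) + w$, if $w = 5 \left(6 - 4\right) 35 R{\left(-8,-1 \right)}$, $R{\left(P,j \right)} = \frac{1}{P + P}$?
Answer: $\frac{1712761}{8} \approx 2.141 \cdot 10^{5}$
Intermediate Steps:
$R{\left(P,j \right)} = \frac{1}{2 P}$
$w = - \frac{175}{8}$ ($w = 5 \left(6 - 4\right) 35 \frac{1}{2 \left(-8\right)} = 5 \cdot 2 \cdot 35 \cdot \frac{1}{2} \left(- \frac{1}{8}\right) = 10 \cdot 35 \left(- \frac{1}{16}\right) = 350 \left(- \frac{1}{16}\right) = - \frac{175}{8} \approx -21.875$)
$\left(\left(-5080 + 5145\right) - -214052\right) + w = \left(\left(-5080 + 5145\right) - -214052\right) - \frac{175}{8} = \left(65 + 214052\right) - \frac{175}{8} = 214117 - \frac{175}{8} = \frac{1712761}{8}$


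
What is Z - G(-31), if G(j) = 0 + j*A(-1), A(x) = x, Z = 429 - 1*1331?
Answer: -933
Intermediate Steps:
Z = -902 (Z = 429 - 1331 = -902)
G(j) = -j (G(j) = 0 + j*(-1) = 0 - j = -j)
Z - G(-31) = -902 - (-1)*(-31) = -902 - 1*31 = -902 - 31 = -933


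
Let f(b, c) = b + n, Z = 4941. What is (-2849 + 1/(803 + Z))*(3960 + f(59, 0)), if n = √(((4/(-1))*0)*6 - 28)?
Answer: -65769548445/5744 - 16364655*I*√7/2872 ≈ -1.145e+7 - 15075.0*I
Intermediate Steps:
n = 2*I*√7 (n = √(((4*(-1))*0)*6 - 28) = √(-4*0*6 - 28) = √(0*6 - 28) = √(0 - 28) = √(-28) = 2*I*√7 ≈ 5.2915*I)
f(b, c) = b + 2*I*√7
(-2849 + 1/(803 + Z))*(3960 + f(59, 0)) = (-2849 + 1/(803 + 4941))*(3960 + (59 + 2*I*√7)) = (-2849 + 1/5744)*(4019 + 2*I*√7) = -16364655*(4019 + 2*I*√7)/5744 = -65769548445/5744 - 16364655*I*√7/2872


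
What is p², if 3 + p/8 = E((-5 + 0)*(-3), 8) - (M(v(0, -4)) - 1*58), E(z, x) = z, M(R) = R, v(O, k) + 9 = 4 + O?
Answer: 360000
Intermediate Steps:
v(O, k) = -5 + O (v(O, k) = -9 + (4 + O) = -5 + O)
p = 600 (p = -24 + 8*((-5 + 0)*(-3) - ((-5 + 0) - 1*58)) = -24 + 8*(-5*(-3) - (-5 - 58)) = -24 + 8*(15 - 1*(-63)) = -24 + 8*(15 + 63) = -24 + 8*78 = -24 + 624 = 600)
p² = 600² = 360000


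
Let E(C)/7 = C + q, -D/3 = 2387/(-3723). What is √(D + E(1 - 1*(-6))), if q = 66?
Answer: √789943658/1241 ≈ 22.648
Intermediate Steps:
D = 2387/1241 (D = -7161/(-3723) = -7161*(-1)/3723 = -3*(-2387/3723) = 2387/1241 ≈ 1.9234)
E(C) = 462 + 7*C (E(C) = 7*(C + 66) = 7*(66 + C) = 462 + 7*C)
√(D + E(1 - 1*(-6))) = √(2387/1241 + (462 + 7*(1 - 1*(-6)))) = √(2387/1241 + (462 + 7*(1 + 6))) = √(2387/1241 + (462 + 7*7)) = √(2387/1241 + (462 + 49)) = √(2387/1241 + 511) = √(636538/1241) = √789943658/1241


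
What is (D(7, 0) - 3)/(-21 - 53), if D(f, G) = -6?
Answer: 9/74 ≈ 0.12162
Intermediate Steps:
(D(7, 0) - 3)/(-21 - 53) = (-6 - 3)/(-21 - 53) = -9/(-74) = -1/74*(-9) = 9/74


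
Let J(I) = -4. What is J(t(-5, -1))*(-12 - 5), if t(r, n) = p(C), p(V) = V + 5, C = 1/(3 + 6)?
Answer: 68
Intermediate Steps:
C = 1/9 ≈ 0.11111
p(V) = 5 + V
t(r, n) = 46/9 (t(r, n) = 5 + 1/9 = 46/9)
J(t(-5, -1))*(-12 - 5) = -4*(-12 - 5) = -4*(-17) = 68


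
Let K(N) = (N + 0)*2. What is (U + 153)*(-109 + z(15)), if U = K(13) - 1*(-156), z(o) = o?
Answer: -31490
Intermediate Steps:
K(N) = 2*N (K(N) = N*2 = 2*N)
U = 182 (U = 2*13 - 1*(-156) = 26 + 156 = 182)
(U + 153)*(-109 + z(15)) = (182 + 153)*(-109 + 15) = 335*(-94) = -31490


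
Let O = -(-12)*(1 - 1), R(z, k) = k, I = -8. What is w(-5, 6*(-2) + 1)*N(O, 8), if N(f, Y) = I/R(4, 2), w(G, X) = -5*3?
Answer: 60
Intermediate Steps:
w(G, X) = -15
O = 0 (O = -(-12)*0 = -3*0 = 0)
N(f, Y) = -4 (N(f, Y) = -8/2 = -8*½ = -4)
w(-5, 6*(-2) + 1)*N(O, 8) = -15*(-4) = 60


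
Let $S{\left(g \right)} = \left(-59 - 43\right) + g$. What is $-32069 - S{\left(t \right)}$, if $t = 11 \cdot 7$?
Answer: $-32044$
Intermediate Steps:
$t = 77$
$S{\left(g \right)} = -102 + g$
$-32069 - S{\left(t \right)} = -32069 - \left(-102 + 77\right) = -32069 - -25 = -32069 + 25 = -32044$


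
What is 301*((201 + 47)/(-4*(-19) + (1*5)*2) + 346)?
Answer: 105014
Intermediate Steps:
301*((201 + 47)/(-4*(-19) + (1*5)*2) + 346) = 301*(248/(76 + 5*2) + 346) = 301*(248/(76 + 10) + 346) = 301*(248/86 + 346) = 301*(248*(1/86) + 346) = 301*(124/43 + 346) = 301*(15002/43) = 105014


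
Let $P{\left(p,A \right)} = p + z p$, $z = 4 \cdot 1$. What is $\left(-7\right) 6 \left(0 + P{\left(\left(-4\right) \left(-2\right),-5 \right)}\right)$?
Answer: $-1680$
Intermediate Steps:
$z = 4$
$P{\left(p,A \right)} = 5 p$ ($P{\left(p,A \right)} = p + 4 p = 5 p$)
$\left(-7\right) 6 \left(0 + P{\left(\left(-4\right) \left(-2\right),-5 \right)}\right) = \left(-7\right) 6 \left(0 + 5 \left(\left(-4\right) \left(-2\right)\right)\right) = - 42 \left(0 + 5 \cdot 8\right) = - 42 \left(0 + 40\right) = \left(-42\right) 40 = -1680$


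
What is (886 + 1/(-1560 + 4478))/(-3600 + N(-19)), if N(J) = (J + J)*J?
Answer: -2585349/8398004 ≈ -0.30785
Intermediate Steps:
N(J) = 2*J² (N(J) = (2*J)*J = 2*J²)
(886 + 1/(-1560 + 4478))/(-3600 + N(-19)) = (886 + 1/(-1560 + 4478))/(-3600 + 2*(-19)²) = (886 + 1/2918)/(-3600 + 2*361) = (886 + 1/2918)/(-3600 + 722) = (2585349/2918)/(-2878) = (2585349/2918)*(-1/2878) = -2585349/8398004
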